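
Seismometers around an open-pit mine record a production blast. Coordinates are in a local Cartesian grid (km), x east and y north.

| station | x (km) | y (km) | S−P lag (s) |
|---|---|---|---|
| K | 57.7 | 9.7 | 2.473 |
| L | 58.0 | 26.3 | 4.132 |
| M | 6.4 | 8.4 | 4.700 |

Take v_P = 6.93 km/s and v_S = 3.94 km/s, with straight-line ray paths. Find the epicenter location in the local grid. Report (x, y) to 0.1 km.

Distance from S−P lag: d = Δt · v_P v_S / (v_P − v_S) = Δt · (6.93·3.94)/(6.93−3.94) ≈ 9.1318·Δt.
So d_K = 22.58, d_L = 37.73, d_M = 42.92 km.
Circle about each station: (x − 57.7)² + (y − 9.7)² = 22.58²; (x − 58.0)² + (y − 26.3)² = 37.73²; (x − 6.4)² + (y − 8.4)² = 42.92².
Subtracting pairs of circle equations eliminates x²+y² and gives linear equations (the radical axes):
0.6 x + 33.2 y = -281.39
-102.6 x − 2.6 y = -4644.13
Solving the 2×2 system: x ≈ 45.5, y ≈ -9.3 km.
Check against K (with the unrounded x, y): √((x − 57.7)²+(y − 9.7)²) = 22.58 ≈ 22.58 km. ✓

45.5 km east, -9.3 km north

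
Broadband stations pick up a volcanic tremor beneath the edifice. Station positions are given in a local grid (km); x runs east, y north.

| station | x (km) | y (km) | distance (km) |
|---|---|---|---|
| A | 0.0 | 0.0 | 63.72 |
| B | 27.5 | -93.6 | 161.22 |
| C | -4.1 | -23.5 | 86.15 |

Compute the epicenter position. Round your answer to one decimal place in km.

Circle about each station: x² + y² = 63.72²; (x − 27.5)² + (y + 93.6)² = 161.22²; (x + 4.1)² + (y + 23.5)² = 86.15².
Subtracting pairs of circle equations eliminates x²+y² and gives linear equations (the radical axes):
55.0 x − 187.2 y = -12414.44
-8.2 x − 47.0 y = -2792.52
Solving the 2×2 system: x ≈ -14.7, y ≈ 62.0 km.

-14.7 km east, 62.0 km north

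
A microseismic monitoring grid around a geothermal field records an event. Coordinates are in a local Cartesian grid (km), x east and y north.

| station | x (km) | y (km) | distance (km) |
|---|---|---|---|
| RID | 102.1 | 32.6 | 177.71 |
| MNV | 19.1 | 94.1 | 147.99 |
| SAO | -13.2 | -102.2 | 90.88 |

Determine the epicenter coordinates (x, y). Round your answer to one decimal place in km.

Circle about each station: (x − 102.1)² + (y − 32.6)² = 177.71²; (x − 19.1)² + (y − 94.1)² = 147.99²; (x + 13.2)² + (y + 102.2)² = 90.88².
Subtracting the RID equation from the MNV and SAO equations removes the quadratic terms:
-166.0 x + 123.0 y = 7412.25
-230.6 x − 269.6 y = 22453.58
Solving the 2×2 system: x ≈ -65.1, y ≈ -27.6 km.

x ≈ -65.1 km, y ≈ -27.6 km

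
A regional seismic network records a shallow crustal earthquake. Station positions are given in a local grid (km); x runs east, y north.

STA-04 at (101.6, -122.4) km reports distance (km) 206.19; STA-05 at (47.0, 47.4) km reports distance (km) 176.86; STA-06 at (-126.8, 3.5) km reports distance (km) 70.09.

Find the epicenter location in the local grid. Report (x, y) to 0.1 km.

(-94.5, -58.7)

Circle about each station: (x − 101.6)² + (y + 122.4)² = 206.19²; (x − 47.0)² + (y − 47.4)² = 176.86²; (x + 126.8)² + (y − 3.5)² = 70.09².
Subtracting pairs of circle equations eliminates x²+y² and gives linear equations (the radical axes):
-109.2 x + 339.6 y = -9613.70
-456.8 x + 251.8 y = 28387.88
Solving the 2×2 system: x ≈ -94.5, y ≈ -58.7 km.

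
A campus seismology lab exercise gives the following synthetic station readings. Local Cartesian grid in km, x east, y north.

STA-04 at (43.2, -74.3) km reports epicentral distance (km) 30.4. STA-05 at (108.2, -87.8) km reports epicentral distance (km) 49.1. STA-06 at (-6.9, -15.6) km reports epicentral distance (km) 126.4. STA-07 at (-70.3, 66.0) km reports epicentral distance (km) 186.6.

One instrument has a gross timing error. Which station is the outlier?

Solve using three stations at a time. Using STA-04, STA-05, STA-07 (subtract circle equations pairwise → linear system) gives (x, y) ≈ (69.0, -58.1).
Distances from that point to each station vs reported:
  STA-04: calculated 30.5 vs reported 30.4 → residual 0.1 km
  STA-05: calculated 49.1 vs reported 49.1 → residual 0.0 km
  STA-06: calculated 87.0 vs reported 126.4 → residual 39.4 km
  STA-07: calculated 186.6 vs reported 186.6 → residual 0.0 km
STA-04, STA-05, STA-07 are mutually consistent (residuals ≈ 0); STA-06 is off by 39.4 km.

STA-06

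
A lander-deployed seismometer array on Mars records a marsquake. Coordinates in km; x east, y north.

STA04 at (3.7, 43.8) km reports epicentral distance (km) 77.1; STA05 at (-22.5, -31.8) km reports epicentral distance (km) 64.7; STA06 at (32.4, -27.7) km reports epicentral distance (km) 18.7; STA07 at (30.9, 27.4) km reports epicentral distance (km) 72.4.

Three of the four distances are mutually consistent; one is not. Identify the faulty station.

STA04

Solve using three stations at a time. Using STA05, STA06, STA07 (subtract circle equations pairwise → linear system) gives (x, y) ≈ (41.0, -44.3).
Distances from that point to each station vs reported:
  STA04: calculated 95.7 vs reported 77.1 → residual 18.6 km
  STA05: calculated 64.7 vs reported 64.7 → residual 0.0 km
  STA06: calculated 18.7 vs reported 18.7 → residual 0.0 km
  STA07: calculated 72.4 vs reported 72.4 → residual 0.0 km
STA05, STA06, STA07 are mutually consistent (residuals ≈ 0); STA04 is off by 18.6 km.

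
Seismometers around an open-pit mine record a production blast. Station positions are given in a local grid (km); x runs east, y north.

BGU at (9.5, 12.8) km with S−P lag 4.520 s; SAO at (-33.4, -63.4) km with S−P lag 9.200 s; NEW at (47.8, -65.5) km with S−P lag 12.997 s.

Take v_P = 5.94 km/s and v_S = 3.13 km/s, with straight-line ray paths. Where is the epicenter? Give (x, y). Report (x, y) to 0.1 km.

Distance from S−P lag: d = Δt · v_P v_S / (v_P − v_S) = Δt · (5.94·3.13)/(5.94−3.13) ≈ 6.6164·Δt.
So d_BGU = 29.91, d_SAO = 60.87, d_NEW = 85.99 km.
Circle about each station: (x − 9.5)² + (y − 12.8)² = 29.91²; (x + 33.4)² + (y + 63.4)² = 60.87²; (x − 47.8)² + (y + 65.5)² = 85.99².
Subtracting the BGU equation from the SAO and NEW equations removes the quadratic terms:
-85.8 x − 152.4 y = 2070.48
76.6 x − 156.6 y = -178.67
Solving the 2×2 system: x ≈ -14.0, y ≈ -5.7 km.

-14.0 km east, -5.7 km north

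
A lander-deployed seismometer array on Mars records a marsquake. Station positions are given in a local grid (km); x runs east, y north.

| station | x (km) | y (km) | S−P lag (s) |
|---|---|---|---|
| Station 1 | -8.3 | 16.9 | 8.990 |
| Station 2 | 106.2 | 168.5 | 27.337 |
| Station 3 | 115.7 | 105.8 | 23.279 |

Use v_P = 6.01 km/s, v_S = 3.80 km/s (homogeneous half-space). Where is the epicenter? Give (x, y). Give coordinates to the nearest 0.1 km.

Distance from S−P lag: d = Δt · v_P v_S / (v_P − v_S) = Δt · (6.01·3.80)/(6.01−3.80) ≈ 10.3339·Δt.
So d_Station 1 = 92.90, d_Station 2 = 282.50, d_Station 3 = 240.56 km.
Circle about each station: (x + 8.3)² + (y − 16.9)² = 92.90²; (x − 106.2)² + (y − 168.5)² = 282.50²; (x − 115.7)² + (y − 105.8)² = 240.56².
Subtracting the Station 1 equation from the Station 2 and Station 3 equations removes the quadratic terms:
229.0 x + 303.2 y = -31859.65
248.0 x + 177.8 y = -25013.07
Solving the 2×2 system: x ≈ -55.7, y ≈ -63.0 km.

x ≈ -55.7 km, y ≈ -63.0 km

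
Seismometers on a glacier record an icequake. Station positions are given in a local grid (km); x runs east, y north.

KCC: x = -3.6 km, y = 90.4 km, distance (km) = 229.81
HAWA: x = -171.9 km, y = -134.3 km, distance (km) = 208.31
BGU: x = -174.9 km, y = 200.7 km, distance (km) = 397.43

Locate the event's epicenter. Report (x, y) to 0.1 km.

Circle about each station: (x + 3.6)² + (y − 90.4)² = 229.81²; (x + 171.9)² + (y + 134.3)² = 208.31²; (x + 174.9)² + (y − 200.7)² = 397.43².
Subtracting the KCC equation from the HAWA and BGU equations removes the quadratic terms:
-336.6 x − 449.4 y = 48820.56
-342.6 x + 220.6 y = -42452.59
Solving the 2×2 system: x ≈ 36.4, y ≈ -135.9 km.

36.4 km east, -135.9 km north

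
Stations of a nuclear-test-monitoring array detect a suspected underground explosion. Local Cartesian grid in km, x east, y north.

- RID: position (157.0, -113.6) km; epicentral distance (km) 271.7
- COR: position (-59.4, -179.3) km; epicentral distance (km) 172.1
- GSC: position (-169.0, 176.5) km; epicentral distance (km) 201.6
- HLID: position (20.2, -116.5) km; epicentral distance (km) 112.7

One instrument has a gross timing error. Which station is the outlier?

Solve using three stations at a time. Using RID, COR, GSC (subtract circle equations pairwise → linear system) gives (x, y) ≈ (-94.5, -10.8).
Distances from that point to each station vs reported:
  RID: calculated 271.7 vs reported 271.7 → residual 0.0 km
  COR: calculated 172.1 vs reported 172.1 → residual 0.0 km
  GSC: calculated 201.6 vs reported 201.6 → residual 0.0 km
  HLID: calculated 156.0 vs reported 112.7 → residual 43.3 km
RID, COR, GSC are mutually consistent (residuals ≈ 0); HLID is off by 43.3 km.

HLID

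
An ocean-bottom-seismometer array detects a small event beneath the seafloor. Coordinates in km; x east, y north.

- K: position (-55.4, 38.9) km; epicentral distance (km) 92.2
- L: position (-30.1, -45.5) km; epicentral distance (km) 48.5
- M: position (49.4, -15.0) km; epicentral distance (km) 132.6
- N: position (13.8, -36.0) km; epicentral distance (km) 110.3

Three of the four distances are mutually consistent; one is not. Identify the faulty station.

Solve using three stations at a time. Using K, L, M (subtract circle equations pairwise → linear system) gives (x, y) ≈ (-78.4, -50.4).
Distances from that point to each station vs reported:
  K: calculated 92.2 vs reported 92.2 → residual 0.0 km
  L: calculated 48.6 vs reported 48.5 → residual 0.1 km
  M: calculated 132.6 vs reported 132.6 → residual 0.0 km
  N: calculated 93.3 vs reported 110.3 → residual 17.0 km
K, L, M are mutually consistent (residuals ≈ 0); N is off by 17.0 km.

N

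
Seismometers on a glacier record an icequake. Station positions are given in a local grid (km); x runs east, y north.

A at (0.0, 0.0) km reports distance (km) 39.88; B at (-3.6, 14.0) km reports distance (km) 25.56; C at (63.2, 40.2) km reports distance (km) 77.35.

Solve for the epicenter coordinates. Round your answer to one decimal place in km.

Circle about each station: x² + y² = 39.88²; (x + 3.6)² + (y − 14.0)² = 25.56²; (x − 63.2)² + (y − 40.2)² = 77.35².
Subtracting the A equation from the B and C equations removes the quadratic terms:
-7.2 x + 28.0 y = 1146.06
126.4 x + 80.4 y = 1217.67
Solving the 2×2 system: x ≈ -14.1, y ≈ 37.3 km.
Check against A (with the unrounded x, y): √(x²+y²) = 39.88 ≈ 39.88 km. ✓

x ≈ -14.1 km, y ≈ 37.3 km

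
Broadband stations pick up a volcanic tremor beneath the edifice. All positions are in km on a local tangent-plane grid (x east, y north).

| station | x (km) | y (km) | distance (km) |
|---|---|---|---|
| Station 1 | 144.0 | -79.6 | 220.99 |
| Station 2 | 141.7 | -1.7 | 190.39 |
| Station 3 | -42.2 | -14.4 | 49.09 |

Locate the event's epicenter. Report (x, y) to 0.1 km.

Circle about each station: (x − 144.0)² + (y + 79.6)² = 220.99²; (x − 141.7)² + (y + 1.7)² = 190.39²; (x + 42.2)² + (y + 14.4)² = 49.09².
Subtracting the Station 1 equation from the Station 2 and Station 3 equations removes the quadratic terms:
-4.6 x + 155.8 y = 5597.85
-372.4 x + 130.4 y = 21342.79
Solving the 2×2 system: x ≈ -45.2, y ≈ 34.6 km.
Check against Station 1 (with the unrounded x, y): √((x − 144.0)²+(y + 79.6)²) = 220.99 ≈ 220.99 km. ✓

-45.2 km east, 34.6 km north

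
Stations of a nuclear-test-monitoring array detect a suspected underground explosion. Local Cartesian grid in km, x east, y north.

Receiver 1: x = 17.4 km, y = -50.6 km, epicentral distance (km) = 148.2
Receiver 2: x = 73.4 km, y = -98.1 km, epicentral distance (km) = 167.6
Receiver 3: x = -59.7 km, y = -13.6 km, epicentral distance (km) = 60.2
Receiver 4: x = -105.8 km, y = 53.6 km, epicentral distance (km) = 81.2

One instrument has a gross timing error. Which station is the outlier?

Receiver 1

Solve using three stations at a time. Using Receiver 2, Receiver 3, Receiver 4 (subtract circle equations pairwise → linear system) gives (x, y) ≈ (-26.4, 36.6).
Distances from that point to each station vs reported:
  Receiver 1: calculated 97.6 vs reported 148.2 → residual 50.6 km
  Receiver 2: calculated 167.6 vs reported 167.6 → residual 0.0 km
  Receiver 3: calculated 60.2 vs reported 60.2 → residual 0.0 km
  Receiver 4: calculated 81.2 vs reported 81.2 → residual 0.0 km
Receiver 2, Receiver 3, Receiver 4 are mutually consistent (residuals ≈ 0); Receiver 1 is off by 50.6 km.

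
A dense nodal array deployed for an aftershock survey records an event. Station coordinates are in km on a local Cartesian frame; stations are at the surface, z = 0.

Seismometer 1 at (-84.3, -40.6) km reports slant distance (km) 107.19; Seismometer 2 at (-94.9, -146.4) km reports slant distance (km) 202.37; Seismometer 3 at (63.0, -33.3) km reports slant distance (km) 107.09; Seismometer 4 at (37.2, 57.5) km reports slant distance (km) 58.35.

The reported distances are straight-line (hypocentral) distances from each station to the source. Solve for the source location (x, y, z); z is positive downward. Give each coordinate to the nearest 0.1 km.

Each station gives a sphere (x−x_i)² + (y−y_i)² + z² = d_i² (stations at z=0).
Subtracting the Seismometer 1 sphere from Seismometer 2 and Seismometer 3: z² cancels, leaving linear equations in x and y:
-21.2 x − 211.6 y = -7779.80
294.6 x + 14.6 y = -3655.53
Solving: x ≈ -14.302, y ≈ 38.199 km (keep extra digits for the depth step; rounded: -14.3, 38.2).
Then from the Seismometer 1 sphere: z² = 107.19² − (x + 84.3)² − (y + 40.6)² with x = -14.302, y = 38.199, so z ≈ 19.511 ≈ 19.5 km.
Check against Seismometer 4 (with the unrounded solution): distance 58.36 ≈ 58.35 km. ✓

(-14.3, 38.2, 19.5)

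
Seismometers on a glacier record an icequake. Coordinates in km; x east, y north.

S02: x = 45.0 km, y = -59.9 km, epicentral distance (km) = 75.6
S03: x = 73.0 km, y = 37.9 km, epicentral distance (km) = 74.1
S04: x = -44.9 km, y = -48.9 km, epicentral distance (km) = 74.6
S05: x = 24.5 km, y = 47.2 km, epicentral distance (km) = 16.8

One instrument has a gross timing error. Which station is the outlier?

Solve using three stations at a time. Using S02, S03, S04 (subtract circle equations pairwise → linear system) gives (x, y) ≈ (6.5, 5.2).
Distances from that point to each station vs reported:
  S02: calculated 75.6 vs reported 75.6 → residual 0.0 km
  S03: calculated 74.1 vs reported 74.1 → residual 0.0 km
  S04: calculated 74.6 vs reported 74.6 → residual 0.0 km
  S05: calculated 45.7 vs reported 16.8 → residual 28.9 km
S02, S03, S04 are mutually consistent (residuals ≈ 0); S05 is off by 28.9 km.

S05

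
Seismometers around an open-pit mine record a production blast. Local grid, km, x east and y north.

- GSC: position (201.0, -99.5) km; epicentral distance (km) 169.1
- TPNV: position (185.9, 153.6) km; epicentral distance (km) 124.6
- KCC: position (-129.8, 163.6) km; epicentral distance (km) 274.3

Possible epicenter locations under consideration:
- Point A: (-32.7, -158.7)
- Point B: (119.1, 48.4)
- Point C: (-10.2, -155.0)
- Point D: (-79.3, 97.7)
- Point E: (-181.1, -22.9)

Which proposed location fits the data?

For each candidate, compare |candidate − station| to the reported distance:
Point A: residuals GSC 72.0, TPNV 256.6, KCC 62.3 → max 256.6 km
Point B: residuals GSC 0.0, TPNV 0.0, KCC 0.0 → max 0.0 km
Point C: residuals GSC 49.3, TPNV 241.0, KCC 66.0 → max 241.0 km
Point D: residuals GSC 173.6, TPNV 146.4, KCC 191.3 → max 191.3 km
Point E: residuals GSC 220.6, TPNV 282.6, KCC 80.9 → max 282.6 km
Only Point B has all residuals ≈ 0.

Point B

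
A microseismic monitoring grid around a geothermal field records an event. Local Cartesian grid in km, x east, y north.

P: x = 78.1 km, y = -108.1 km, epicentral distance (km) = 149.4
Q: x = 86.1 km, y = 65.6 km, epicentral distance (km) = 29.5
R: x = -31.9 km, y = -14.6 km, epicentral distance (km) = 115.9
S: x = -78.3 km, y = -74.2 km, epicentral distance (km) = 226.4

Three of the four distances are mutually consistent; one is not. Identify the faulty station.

Solve using three stations at a time. Using P, Q, R (subtract circle equations pairwise → linear system) gives (x, y) ≈ (69.8, 41.1).
Distances from that point to each station vs reported:
  P: calculated 149.4 vs reported 149.4 → residual 0.0 km
  Q: calculated 29.5 vs reported 29.5 → residual 0.0 km
  R: calculated 115.9 vs reported 115.9 → residual 0.0 km
  S: calculated 187.6 vs reported 226.4 → residual 38.8 km
P, Q, R are mutually consistent (residuals ≈ 0); S is off by 38.8 km.

S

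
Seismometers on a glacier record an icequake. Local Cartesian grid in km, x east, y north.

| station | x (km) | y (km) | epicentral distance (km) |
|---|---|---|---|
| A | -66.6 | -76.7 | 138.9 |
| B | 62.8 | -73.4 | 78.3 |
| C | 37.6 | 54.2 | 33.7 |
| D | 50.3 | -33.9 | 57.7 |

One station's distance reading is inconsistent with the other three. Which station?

B

Solve using three stations at a time. Using A, C, D (subtract circle equations pairwise → linear system) gives (x, y) ≈ (32.2, 20.9).
Distances from that point to each station vs reported:
  A: calculated 138.9 vs reported 138.9 → residual 0.0 km
  B: calculated 99.1 vs reported 78.3 → residual 20.8 km
  C: calculated 33.7 vs reported 33.7 → residual 0.0 km
  D: calculated 57.7 vs reported 57.7 → residual 0.0 km
A, C, D are mutually consistent (residuals ≈ 0); B is off by 20.8 km.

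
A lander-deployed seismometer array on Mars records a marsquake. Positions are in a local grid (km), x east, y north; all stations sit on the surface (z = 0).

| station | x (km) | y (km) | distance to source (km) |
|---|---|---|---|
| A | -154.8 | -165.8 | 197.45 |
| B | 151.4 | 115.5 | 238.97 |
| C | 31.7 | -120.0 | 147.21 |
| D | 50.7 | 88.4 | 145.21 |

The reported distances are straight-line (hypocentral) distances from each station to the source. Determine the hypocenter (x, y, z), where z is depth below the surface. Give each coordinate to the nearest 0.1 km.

x ≈ -48.7 km, y ≈ -6.2 km, depth ≈ 47.5 km

Each station gives a sphere (x−x_i)² + (y−y_i)² + z² = d_i² (stations at z=0).
Subtracting the A sphere from B and C: z² cancels, leaving linear equations in x and y:
612.4 x + 562.6 y = -33310.63
373.0 x + 91.6 y = -18732.07
Solving: x ≈ -48.697, y ≈ -6.200 km (keep extra digits for the depth step; rounded: -48.7, -6.2).
Then from the A sphere: z² = 197.45² − (x + 154.8)² − (y + 165.8)² with x = -48.697, y = -6.200, so z ≈ 47.503 ≈ 47.5 km.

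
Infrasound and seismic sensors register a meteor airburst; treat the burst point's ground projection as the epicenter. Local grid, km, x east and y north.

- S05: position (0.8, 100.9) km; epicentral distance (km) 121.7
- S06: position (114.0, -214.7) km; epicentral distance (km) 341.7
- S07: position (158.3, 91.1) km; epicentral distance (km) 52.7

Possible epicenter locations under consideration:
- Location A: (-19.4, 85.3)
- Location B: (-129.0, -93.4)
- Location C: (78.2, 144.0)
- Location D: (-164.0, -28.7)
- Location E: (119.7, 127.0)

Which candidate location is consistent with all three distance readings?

Location E

For each candidate, compare |candidate − station| to the reported distance:
Location A: residuals S05 96.2, S06 13.4, S07 125.1 → max 125.1 km
Location B: residuals S05 112.0, S06 70.1, S07 288.7 → max 288.7 km
Location C: residuals S05 33.1, S06 18.8, S07 43.3 → max 43.3 km
Location D: residuals S05 88.0, S06 7.2, S07 291.1 → max 291.1 km
Location E: residuals S05 0.0, S06 0.0, S07 0.0 → max 0.0 km
Only Location E has all residuals ≈ 0.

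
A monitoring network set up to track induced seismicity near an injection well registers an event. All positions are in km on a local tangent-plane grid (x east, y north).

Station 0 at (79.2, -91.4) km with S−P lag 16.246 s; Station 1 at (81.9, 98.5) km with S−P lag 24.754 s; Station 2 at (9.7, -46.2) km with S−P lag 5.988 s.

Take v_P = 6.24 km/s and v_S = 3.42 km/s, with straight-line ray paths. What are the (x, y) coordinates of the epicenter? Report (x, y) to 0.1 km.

Distance from S−P lag: d = Δt · v_P v_S / (v_P − v_S) = Δt · (6.24·3.42)/(6.24−3.42) ≈ 7.5677·Δt.
So d_Station 0 = 122.94, d_Station 1 = 187.33, d_Station 2 = 45.32 km.
Circle about each station: (x − 79.2)² + (y + 91.4)² = 122.94²; (x − 81.9)² + (y − 98.5)² = 187.33²; (x − 9.7)² + (y + 46.2)² = 45.32².
Subtracting the Station 0 equation from the Station 1 and Station 2 equations removes the quadratic terms:
5.4 x + 379.8 y = -18195.03
-139.0 x + 90.4 y = 662.27
Solving the 2×2 system: x ≈ -35.6, y ≈ -47.4 km.

-35.6 km east, -47.4 km north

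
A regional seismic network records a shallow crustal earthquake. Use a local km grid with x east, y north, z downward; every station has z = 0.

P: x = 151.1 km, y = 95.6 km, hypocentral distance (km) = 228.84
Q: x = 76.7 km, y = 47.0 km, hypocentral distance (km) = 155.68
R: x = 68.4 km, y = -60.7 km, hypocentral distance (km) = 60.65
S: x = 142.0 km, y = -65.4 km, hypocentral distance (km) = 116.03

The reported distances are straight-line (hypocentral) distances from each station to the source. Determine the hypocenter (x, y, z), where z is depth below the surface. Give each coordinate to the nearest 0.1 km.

(36.4, -99.5, 33.9)

Each station gives a sphere (x−x_i)² + (y−y_i)² + z² = d_i² (stations at z=0).
Subtracting the P sphere from Q and R: z² cancels, leaving linear equations in x and y:
-148.8 x − 97.2 y = 4252.80
-165.4 x − 312.6 y = 25081.80
Solving: x ≈ 36.419, y ≈ -99.506 km (keep extra digits for the depth step; rounded: 36.4, -99.5).
Then from the P sphere: z² = 228.84² − (x − 151.1)² − (y − 95.6)² with x = 36.419, y = -99.506, so z ≈ 33.907 ≈ 33.9 km.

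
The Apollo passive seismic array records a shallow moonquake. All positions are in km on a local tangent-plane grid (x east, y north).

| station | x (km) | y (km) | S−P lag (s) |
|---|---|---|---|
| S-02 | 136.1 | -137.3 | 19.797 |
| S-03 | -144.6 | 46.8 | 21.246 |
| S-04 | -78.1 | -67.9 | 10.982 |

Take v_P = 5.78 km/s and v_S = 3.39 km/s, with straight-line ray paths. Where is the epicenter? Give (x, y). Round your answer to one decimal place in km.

Distance from S−P lag: d = Δt · v_P v_S / (v_P − v_S) = Δt · (5.78·3.39)/(5.78−3.39) ≈ 8.1984·Δt.
So d_S-02 = 162.30, d_S-03 = 174.18, d_S-04 = 90.03 km.
Circle about each station: (x − 136.1)² + (y + 137.3)² = 162.30²; (x + 144.6)² + (y − 46.8)² = 174.18²; (x + 78.1)² + (y + 67.9)² = 90.03².
Subtracting pairs of circle equations eliminates x²+y² and gives linear equations (the radical axes):
-561.4 x + 368.2 y = -18272.48
-428.4 x + 138.8 y = -8428.59
Solving the 2×2 system: x ≈ 7.1, y ≈ -38.8 km.

(7.1, -38.8)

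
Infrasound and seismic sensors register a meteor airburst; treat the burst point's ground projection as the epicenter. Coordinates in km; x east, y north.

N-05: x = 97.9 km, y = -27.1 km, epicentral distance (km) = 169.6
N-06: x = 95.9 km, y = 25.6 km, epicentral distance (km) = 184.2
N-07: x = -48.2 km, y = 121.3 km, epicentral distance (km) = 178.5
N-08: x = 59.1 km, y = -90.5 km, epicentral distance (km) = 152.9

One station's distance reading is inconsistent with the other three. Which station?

N-08

Solve using three stations at a time. Using N-05, N-06, N-07 (subtract circle equations pairwise → linear system) gives (x, y) ≈ (-69.3, -56.1).
Distances from that point to each station vs reported:
  N-05: calculated 169.7 vs reported 169.6 → residual 0.1 km
  N-06: calculated 184.3 vs reported 184.2 → residual 0.1 km
  N-07: calculated 178.6 vs reported 178.5 → residual 0.1 km
  N-08: calculated 133.0 vs reported 152.9 → residual 19.9 km
N-05, N-06, N-07 are mutually consistent (residuals ≈ 0); N-08 is off by 19.9 km.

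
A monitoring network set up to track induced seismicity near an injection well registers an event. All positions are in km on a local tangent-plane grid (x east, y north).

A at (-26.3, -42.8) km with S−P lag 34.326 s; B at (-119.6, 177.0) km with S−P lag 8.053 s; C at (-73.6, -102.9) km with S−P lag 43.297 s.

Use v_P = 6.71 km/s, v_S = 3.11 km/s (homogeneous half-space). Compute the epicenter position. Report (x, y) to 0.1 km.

Distance from S−P lag: d = Δt · v_P v_S / (v_P − v_S) = Δt · (6.71·3.11)/(6.71−3.11) ≈ 5.7967·Δt.
So d_A = 198.98, d_B = 46.68, d_C = 250.98 km.
Circle about each station: (x + 26.3)² + (y + 42.8)² = 198.98²; (x + 119.6)² + (y − 177.0)² = 46.68²; (x + 73.6)² + (y + 102.9)² = 250.98².
Subtracting the A equation from the B and C equations removes the quadratic terms:
-186.6 x + 439.6 y = 80523.65
-94.6 x − 120.2 y = -9916.08
Solving the 2×2 system: x ≈ -83.1, y ≈ 147.9 km.

(-83.1, 147.9)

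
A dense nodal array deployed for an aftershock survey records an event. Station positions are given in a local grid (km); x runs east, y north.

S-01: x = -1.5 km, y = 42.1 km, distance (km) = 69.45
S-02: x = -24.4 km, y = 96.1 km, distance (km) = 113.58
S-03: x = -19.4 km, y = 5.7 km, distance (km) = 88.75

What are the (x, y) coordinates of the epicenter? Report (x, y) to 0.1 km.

Circle about each station: (x + 1.5)² + (y − 42.1)² = 69.45²; (x + 24.4)² + (y − 96.1)² = 113.58²; (x + 19.4)² + (y − 5.7)² = 88.75².
Subtracting pairs of circle equations eliminates x²+y² and gives linear equations (the radical axes):
-45.8 x + 108.0 y = -21.20
-35.8 x − 72.8 y = -4419.07
Solving the 2×2 system: x ≈ 66.5, y ≈ 28.0 km.

(66.5, 28.0)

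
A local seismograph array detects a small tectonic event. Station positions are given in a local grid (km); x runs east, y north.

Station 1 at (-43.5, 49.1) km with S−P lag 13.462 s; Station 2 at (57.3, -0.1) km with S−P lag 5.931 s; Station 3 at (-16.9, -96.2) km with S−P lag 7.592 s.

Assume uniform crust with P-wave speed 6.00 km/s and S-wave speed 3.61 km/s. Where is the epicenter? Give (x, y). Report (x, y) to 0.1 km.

31.4 km east, -47.2 km north

Distance from S−P lag: d = Δt · v_P v_S / (v_P − v_S) = Δt · (6.00·3.61)/(6.00−3.61) ≈ 9.0628·Δt.
So d_Station 1 = 122.00, d_Station 2 = 53.75, d_Station 3 = 68.80 km.
Circle about each station: (x + 43.5)² + (y − 49.1)² = 122.00²; (x − 57.3)² + (y + 0.1)² = 53.75²; (x + 16.9)² + (y + 96.2)² = 68.80².
Subtracting pairs of circle equations eliminates x²+y² and gives linear equations (the radical axes):
201.6 x − 98.4 y = 10975.18
53.2 x − 290.6 y = 15387.55
Solving the 2×2 system: x ≈ 31.4, y ≈ -47.2 km.
Check against Station 1 (with the unrounded x, y): √((x + 43.5)²+(y − 49.1)²) = 122.00 ≈ 122.00 km. ✓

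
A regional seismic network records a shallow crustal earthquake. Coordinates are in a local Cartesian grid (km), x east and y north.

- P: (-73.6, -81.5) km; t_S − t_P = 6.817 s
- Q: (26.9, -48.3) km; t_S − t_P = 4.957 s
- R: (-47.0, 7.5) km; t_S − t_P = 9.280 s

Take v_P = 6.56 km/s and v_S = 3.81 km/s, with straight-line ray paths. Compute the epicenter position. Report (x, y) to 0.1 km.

Distance from S−P lag: d = Δt · v_P v_S / (v_P − v_S) = Δt · (6.56·3.81)/(6.56−3.81) ≈ 9.0886·Δt.
So d_P = 61.96, d_Q = 45.05, d_R = 84.34 km.
Circle about each station: (x + 73.6)² + (y + 81.5)² = 61.96²; (x − 26.9)² + (y + 48.3)² = 45.05²; (x + 47.0)² + (y − 7.5)² = 84.34².
Subtracting the P equation from the Q and R equations removes the quadratic terms:
201.0 x + 66.4 y = -7193.17
53.2 x + 178.0 y = -13068.15
Solving the 2×2 system: x ≈ -12.8, y ≈ -69.6 km.

x ≈ -12.8 km, y ≈ -69.6 km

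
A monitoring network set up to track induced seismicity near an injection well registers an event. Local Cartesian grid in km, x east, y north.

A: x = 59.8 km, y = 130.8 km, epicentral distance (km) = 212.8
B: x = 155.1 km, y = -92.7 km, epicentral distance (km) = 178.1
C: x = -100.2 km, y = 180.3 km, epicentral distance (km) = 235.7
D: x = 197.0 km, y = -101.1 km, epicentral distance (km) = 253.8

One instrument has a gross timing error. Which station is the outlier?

B

Solve using three stations at a time. Using A, C, D (subtract circle equations pairwise → linear system) gives (x, y) ≈ (-51.9, -50.6).
Distances from that point to each station vs reported:
  A: calculated 213.0 vs reported 212.8 → residual 0.2 km
  B: calculated 211.2 vs reported 178.1 → residual 33.1 km
  C: calculated 235.9 vs reported 235.7 → residual 0.2 km
  D: calculated 253.9 vs reported 253.8 → residual 0.1 km
A, C, D are mutually consistent (residuals ≈ 0); B is off by 33.1 km.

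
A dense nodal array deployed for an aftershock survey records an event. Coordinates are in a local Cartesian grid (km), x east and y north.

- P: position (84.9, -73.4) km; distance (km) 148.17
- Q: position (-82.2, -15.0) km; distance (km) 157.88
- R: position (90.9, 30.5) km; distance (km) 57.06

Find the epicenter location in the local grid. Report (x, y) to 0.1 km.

50.4 km east, 70.7 km north

Circle about each station: (x − 84.9)² + (y + 73.4)² = 148.17²; (x + 82.2)² + (y + 15.0)² = 157.88²; (x − 90.9)² + (y − 30.5)² = 57.06².
Subtracting the P equation from the Q and R equations removes the quadratic terms:
-334.2 x + 116.8 y = -8585.48
12.0 x + 207.8 y = 15296.00
Solving the 2×2 system: x ≈ 50.4, y ≈ 70.7 km.
Check against P (with the unrounded x, y): √((x − 84.9)²+(y + 73.4)²) = 148.17 ≈ 148.17 km. ✓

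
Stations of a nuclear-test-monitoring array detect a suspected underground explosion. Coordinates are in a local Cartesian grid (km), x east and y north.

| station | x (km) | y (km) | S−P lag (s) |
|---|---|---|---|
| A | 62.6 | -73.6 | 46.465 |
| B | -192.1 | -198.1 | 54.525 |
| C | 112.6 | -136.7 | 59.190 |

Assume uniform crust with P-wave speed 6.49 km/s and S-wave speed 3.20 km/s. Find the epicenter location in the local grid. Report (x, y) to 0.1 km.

(-136.7, 141.6)

Distance from S−P lag: d = Δt · v_P v_S / (v_P − v_S) = Δt · (6.49·3.20)/(6.49−3.20) ≈ 6.3125·Δt.
So d_A = 293.31, d_B = 344.19, d_C = 373.63 km.
Circle about each station: (x − 62.6)² + (y + 73.6)² = 293.31²; (x + 192.1)² + (y + 198.1)² = 344.19²; (x − 112.6)² + (y + 136.7)² = 373.63².
Subtracting pairs of circle equations eliminates x²+y² and gives linear equations (the radical axes):
-509.4 x − 249.0 y = 34374.30
100.0 x − 126.2 y = -31538.69
Solving the 2×2 system: x ≈ -136.7, y ≈ 141.6 km.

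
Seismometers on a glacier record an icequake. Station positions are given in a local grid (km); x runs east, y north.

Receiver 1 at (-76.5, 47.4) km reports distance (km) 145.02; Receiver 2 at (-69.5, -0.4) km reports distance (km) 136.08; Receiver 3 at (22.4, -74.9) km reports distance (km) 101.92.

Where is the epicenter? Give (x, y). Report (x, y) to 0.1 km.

x ≈ 65.4 km, y ≈ 17.5 km

Circle about each station: (x + 76.5)² + (y − 47.4)² = 145.02²; (x + 69.5)² + (y + 0.4)² = 136.08²; (x − 22.4)² + (y + 74.9)² = 101.92².
Subtracting pairs of circle equations eliminates x²+y² and gives linear equations (the radical axes):
14.0 x − 95.6 y = -755.57
197.8 x − 244.6 y = 8655.87
Solving the 2×2 system: x ≈ 65.4, y ≈ 17.5 km.
Check against Receiver 1 (with the unrounded x, y): √((x + 76.5)²+(y − 47.4)²) = 144.99 ≈ 145.02 km. ✓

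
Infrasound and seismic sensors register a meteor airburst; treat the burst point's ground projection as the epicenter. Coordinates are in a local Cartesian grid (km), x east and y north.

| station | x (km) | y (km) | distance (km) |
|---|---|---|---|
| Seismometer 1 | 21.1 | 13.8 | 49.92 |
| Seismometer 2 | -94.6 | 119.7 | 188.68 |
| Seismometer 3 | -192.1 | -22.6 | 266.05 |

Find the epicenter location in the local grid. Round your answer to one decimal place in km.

Circle about each station: (x − 21.1)² + (y − 13.8)² = 49.92²; (x + 94.6)² + (y − 119.7)² = 188.68²; (x + 192.1)² + (y + 22.6)² = 266.05².
Subtracting the Seismometer 1 equation from the Seismometer 2 and Seismometer 3 equations removes the quadratic terms:
-231.4 x + 211.8 y = -10466.54
-426.4 x − 72.8 y = -31513.08
Solving the 2×2 system: x ≈ 69.4, y ≈ 26.4 km.

(69.4, 26.4)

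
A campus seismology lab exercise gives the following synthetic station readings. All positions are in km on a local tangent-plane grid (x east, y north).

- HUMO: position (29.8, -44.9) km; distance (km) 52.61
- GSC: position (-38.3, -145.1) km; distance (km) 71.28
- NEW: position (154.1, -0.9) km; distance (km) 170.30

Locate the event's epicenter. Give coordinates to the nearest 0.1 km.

11.7 km east, -94.3 km north

Circle about each station: (x − 29.8)² + (y + 44.9)² = 52.61²; (x + 38.3)² + (y + 145.1)² = 71.28²; (x − 154.1)² + (y + 0.9)² = 170.30².
Subtracting pairs of circle equations eliminates x²+y² and gives linear equations (the radical axes):
-136.2 x − 200.4 y = 17303.82
248.6 x + 88.0 y = -5390.71
Solving the 2×2 system: x ≈ 11.7, y ≈ -94.3 km.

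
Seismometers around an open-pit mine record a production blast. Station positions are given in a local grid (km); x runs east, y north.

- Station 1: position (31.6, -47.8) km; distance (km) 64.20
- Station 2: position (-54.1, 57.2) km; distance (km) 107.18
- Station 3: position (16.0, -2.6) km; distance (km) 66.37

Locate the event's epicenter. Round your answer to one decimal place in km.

Circle about each station: (x − 31.6)² + (y + 47.8)² = 64.20²; (x + 54.1)² + (y − 57.2)² = 107.18²; (x − 16.0)² + (y + 2.6)² = 66.37².
Subtracting pairs of circle equations eliminates x²+y² and gives linear equations (the radical axes):
-171.4 x + 210.0 y = -4450.66
-31.2 x + 90.4 y = -3303.98
Solving the 2×2 system: x ≈ -32.6, y ≈ -47.8 km.

x ≈ -32.6 km, y ≈ -47.8 km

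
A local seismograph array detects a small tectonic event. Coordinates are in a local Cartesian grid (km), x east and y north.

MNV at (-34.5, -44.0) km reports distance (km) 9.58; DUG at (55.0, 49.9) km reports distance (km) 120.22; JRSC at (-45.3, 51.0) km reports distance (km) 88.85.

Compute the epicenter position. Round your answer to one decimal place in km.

x ≈ -28.8 km, y ≈ -36.3 km

Circle about each station: (x + 34.5)² + (y + 44.0)² = 9.58²; (x − 55.0)² + (y − 49.9)² = 120.22²; (x + 45.3)² + (y − 51.0)² = 88.85².
Subtracting the MNV equation from the DUG and JRSC equations removes the quadratic terms:
179.0 x + 187.8 y = -11972.31
-21.6 x + 190.0 y = -6275.71
Solving the 2×2 system: x ≈ -28.8, y ≈ -36.3 km.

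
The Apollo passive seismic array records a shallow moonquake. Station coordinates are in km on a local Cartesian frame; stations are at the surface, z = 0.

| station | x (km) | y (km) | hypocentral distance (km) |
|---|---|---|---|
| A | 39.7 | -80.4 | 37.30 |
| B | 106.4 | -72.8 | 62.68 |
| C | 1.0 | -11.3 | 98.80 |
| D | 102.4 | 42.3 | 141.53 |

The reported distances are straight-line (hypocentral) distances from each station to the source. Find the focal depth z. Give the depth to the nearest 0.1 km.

z ≈ 33.3 km

Each station gives a sphere (x−x_i)² + (y−y_i)² + z² = d_i² (stations at z=0).
Subtracting the A sphere from B and C: z² cancels, leaving linear equations in x and y:
133.4 x + 15.2 y = 6043.06
-77.4 x + 138.2 y = -16281.71
Solving: x ≈ 55.202, y ≈ -86.897 km (keep extra digits for the depth step; rounded: 55.2, -86.9).
Then from the A sphere: z² = 37.30² − (x − 39.7)² − (y + 80.4)² with x = 55.202, y = -86.897, so z ≈ 33.298 ≈ 33.3 km.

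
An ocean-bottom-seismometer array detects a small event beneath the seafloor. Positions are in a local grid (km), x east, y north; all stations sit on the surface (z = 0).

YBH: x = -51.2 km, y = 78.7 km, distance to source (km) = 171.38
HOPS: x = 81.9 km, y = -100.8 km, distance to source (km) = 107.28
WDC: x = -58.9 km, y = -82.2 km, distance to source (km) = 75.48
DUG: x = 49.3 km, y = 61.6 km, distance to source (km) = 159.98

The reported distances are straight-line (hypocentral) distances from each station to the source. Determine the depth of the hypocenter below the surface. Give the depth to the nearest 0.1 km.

54.9 km

Each station gives a sphere (x−x_i)² + (y−y_i)² + z² = d_i² (stations at z=0).
Subtracting the YBH sphere from HOPS and WDC: z² cancels, leaving linear equations in x and y:
266.2 x − 359.0 y = 25915.23
-15.4 x − 321.8 y = 25084.79
Solving: x ≈ -7.302, y ≈ -77.602 km (keep extra digits for the depth step; rounded: -7.3, -77.6).
Then from the YBH sphere: z² = 171.38² − (x + 51.2)² − (y − 78.7)² with x = -7.302, y = -77.602, so z ≈ 54.898 ≈ 54.9 km.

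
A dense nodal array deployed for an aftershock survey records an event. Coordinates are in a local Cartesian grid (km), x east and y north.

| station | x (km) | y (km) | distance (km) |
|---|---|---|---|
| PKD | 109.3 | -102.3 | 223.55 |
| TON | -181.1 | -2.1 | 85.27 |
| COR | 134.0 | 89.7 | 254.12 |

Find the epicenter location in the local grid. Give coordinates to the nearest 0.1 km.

-97.0 km east, -16.2 km north

Circle about each station: (x − 109.3)² + (y + 102.3)² = 223.55²; (x + 181.1)² + (y + 2.1)² = 85.27²; (x − 134.0)² + (y − 89.7)² = 254.12².
Subtracting the PKD equation from the TON and COR equations removes the quadratic terms:
-580.8 x + 200.4 y = 53093.47
49.4 x + 384.0 y = -11012.06
Solving the 2×2 system: x ≈ -97.0, y ≈ -16.2 km.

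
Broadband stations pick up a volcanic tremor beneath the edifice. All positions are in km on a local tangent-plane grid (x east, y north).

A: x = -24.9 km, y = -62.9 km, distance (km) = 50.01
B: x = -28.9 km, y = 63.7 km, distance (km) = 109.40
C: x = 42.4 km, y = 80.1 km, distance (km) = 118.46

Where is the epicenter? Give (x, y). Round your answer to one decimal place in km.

(17.0, -35.6)

Circle about each station: (x + 24.9)² + (y + 62.9)² = 50.01²; (x + 28.9)² + (y − 63.7)² = 109.40²; (x − 42.4)² + (y − 80.1)² = 118.46².
Subtracting the A equation from the B and C equations removes the quadratic terms:
-8.0 x + 253.2 y = -9150.88
134.6 x + 286.0 y = -7894.42
Solving the 2×2 system: x ≈ 17.0, y ≈ -35.6 km.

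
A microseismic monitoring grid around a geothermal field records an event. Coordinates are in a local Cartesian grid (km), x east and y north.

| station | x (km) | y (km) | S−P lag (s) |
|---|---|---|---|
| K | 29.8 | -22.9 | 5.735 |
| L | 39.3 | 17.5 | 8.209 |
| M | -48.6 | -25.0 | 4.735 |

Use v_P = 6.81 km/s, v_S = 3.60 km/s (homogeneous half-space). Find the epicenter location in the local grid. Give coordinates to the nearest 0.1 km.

-13.5 km east, -16.3 km north

Distance from S−P lag: d = Δt · v_P v_S / (v_P − v_S) = Δt · (6.81·3.60)/(6.81−3.60) ≈ 7.6374·Δt.
So d_K = 43.80, d_L = 62.70, d_M = 36.16 km.
Circle about each station: (x − 29.8)² + (y + 22.9)² = 43.80²; (x − 39.3)² + (y − 17.5)² = 62.70²; (x + 48.6)² + (y + 25.0)² = 36.16².
Subtracting pairs of circle equations eliminates x²+y² and gives linear equations (the radical axes):
19.0 x + 80.8 y = -1574.56
-156.8 x − 4.2 y = 2185.40
Solving the 2×2 system: x ≈ -13.5, y ≈ -16.3 km.
Check against K (with the unrounded x, y): √((x − 29.8)²+(y + 22.9)²) = 43.80 ≈ 43.80 km. ✓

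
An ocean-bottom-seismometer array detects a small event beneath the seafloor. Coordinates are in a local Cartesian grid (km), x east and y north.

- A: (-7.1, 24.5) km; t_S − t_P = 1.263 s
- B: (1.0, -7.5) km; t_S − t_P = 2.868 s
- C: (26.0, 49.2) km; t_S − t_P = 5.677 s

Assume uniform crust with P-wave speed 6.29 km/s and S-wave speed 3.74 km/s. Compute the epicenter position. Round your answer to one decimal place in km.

-13.4 km east, 14.7 km north

Distance from S−P lag: d = Δt · v_P v_S / (v_P − v_S) = Δt · (6.29·3.74)/(6.29−3.74) ≈ 9.2253·Δt.
So d_A = 11.65, d_B = 26.46, d_C = 52.37 km.
Circle about each station: (x + 7.1)² + (y − 24.5)² = 11.65²; (x − 1.0)² + (y + 7.5)² = 26.46²; (x − 26.0)² + (y − 49.2)² = 52.37².
Subtracting pairs of circle equations eliminates x²+y² and gives linear equations (the radical axes):
16.2 x − 64.0 y = -1157.82
66.2 x + 49.4 y = -160.91
Solving the 2×2 system: x ≈ -13.4, y ≈ 14.7 km.
Check against A (with the unrounded x, y): √((x + 7.1)²+(y − 24.5)²) = 11.65 ≈ 11.65 km. ✓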